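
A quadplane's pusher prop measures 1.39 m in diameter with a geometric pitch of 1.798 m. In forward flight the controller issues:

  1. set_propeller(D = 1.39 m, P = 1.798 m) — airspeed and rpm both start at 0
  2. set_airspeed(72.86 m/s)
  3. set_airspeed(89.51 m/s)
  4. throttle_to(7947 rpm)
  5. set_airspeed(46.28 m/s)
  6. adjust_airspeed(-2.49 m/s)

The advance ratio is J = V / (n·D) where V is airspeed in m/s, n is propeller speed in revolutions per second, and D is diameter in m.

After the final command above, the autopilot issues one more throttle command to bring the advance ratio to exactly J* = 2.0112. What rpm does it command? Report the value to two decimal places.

set_propeller: D = 1.39 m, P = 1.798 m (p = P/D = 1.293525); state ← (V=0, rpm=0)
set_airspeed(72.86): V ← 72.86 m/s
set_airspeed(89.51): V ← 89.51 m/s
throttle_to(7947): rpm ← 7947
set_airspeed(46.28): V ← 46.28 m/s
adjust_airspeed(-2.49): V ← 46.28 -2.49 = 43.79 m/s
final state: V = 43.79 m/s, rpm = 7947 → n = rpm/60 = 132.450000 rev/s
target J* = 2.0112; solve J* = V/(n·D) for n: n = V/(J*·D) = 43.79/(2.0112 × 1.39) = 15.664080 rev/s
rpm = 60·n = 939.844783

rpm = 939.84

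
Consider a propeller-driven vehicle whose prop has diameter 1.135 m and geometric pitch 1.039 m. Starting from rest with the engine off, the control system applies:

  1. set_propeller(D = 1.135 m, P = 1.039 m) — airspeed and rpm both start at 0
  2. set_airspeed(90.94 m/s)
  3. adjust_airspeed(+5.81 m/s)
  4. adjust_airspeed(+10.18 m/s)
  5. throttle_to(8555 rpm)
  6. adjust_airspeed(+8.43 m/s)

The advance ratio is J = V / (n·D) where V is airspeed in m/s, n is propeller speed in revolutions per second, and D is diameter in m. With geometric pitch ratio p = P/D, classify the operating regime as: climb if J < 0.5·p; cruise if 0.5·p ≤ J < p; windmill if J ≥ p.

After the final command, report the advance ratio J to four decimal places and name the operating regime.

J = 0.7128, regime = cruise

set_propeller: D = 1.135 m, P = 1.039 m (p = P/D = 0.915419); state ← (V=0, rpm=0)
set_airspeed(90.94): V ← 90.94 m/s
adjust_airspeed(+5.81): V ← 90.94 +5.81 = 96.75 m/s
adjust_airspeed(+10.18): V ← 96.75 +10.18 = 106.93 m/s
throttle_to(8555): rpm ← 8555
adjust_airspeed(+8.43): V ← 106.93 +8.43 = 115.36 m/s
final state: V = 115.36 m/s, rpm = 8555 → n = rpm/60 = 142.583333 rev/s
J = V / (n·D) = 115.36 / (142.583333 × 1.135) = 0.712838
regime bands: climb J<0.4577 | cruise [0.4577, 0.9154) | windmill J≥0.9154
J = 0.7128 → cruise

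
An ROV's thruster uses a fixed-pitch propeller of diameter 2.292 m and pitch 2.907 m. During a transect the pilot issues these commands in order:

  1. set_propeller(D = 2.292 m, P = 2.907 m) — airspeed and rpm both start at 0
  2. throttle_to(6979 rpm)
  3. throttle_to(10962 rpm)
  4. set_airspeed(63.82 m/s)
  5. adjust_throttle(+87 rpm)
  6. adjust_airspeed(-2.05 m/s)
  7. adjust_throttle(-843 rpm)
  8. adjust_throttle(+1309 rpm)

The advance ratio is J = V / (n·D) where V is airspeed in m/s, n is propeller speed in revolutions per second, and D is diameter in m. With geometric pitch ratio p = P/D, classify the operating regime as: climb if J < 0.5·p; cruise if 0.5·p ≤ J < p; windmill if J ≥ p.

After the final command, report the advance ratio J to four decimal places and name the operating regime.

J = 0.1404, regime = climb

set_propeller: D = 2.292 m, P = 2.907 m (p = P/D = 1.268325); state ← (V=0, rpm=0)
throttle_to(6979): rpm ← 6979
throttle_to(10962): rpm ← 10962
set_airspeed(63.82): V ← 63.82 m/s
adjust_throttle(+87): rpm ← 10962 +87 = 11049
adjust_airspeed(-2.05): V ← 63.82 -2.05 = 61.77 m/s
adjust_throttle(-843): rpm ← 11049 -843 = 10206
adjust_throttle(+1309): rpm ← 10206 +1309 = 11515
final state: V = 61.77 m/s, rpm = 11515 → n = rpm/60 = 191.916667 rev/s
J = V / (n·D) = 61.77 / (191.916667 × 2.292) = 0.140427
regime bands: climb J<0.6342 | cruise [0.6342, 1.2683) | windmill J≥1.2683
J = 0.1404 → climb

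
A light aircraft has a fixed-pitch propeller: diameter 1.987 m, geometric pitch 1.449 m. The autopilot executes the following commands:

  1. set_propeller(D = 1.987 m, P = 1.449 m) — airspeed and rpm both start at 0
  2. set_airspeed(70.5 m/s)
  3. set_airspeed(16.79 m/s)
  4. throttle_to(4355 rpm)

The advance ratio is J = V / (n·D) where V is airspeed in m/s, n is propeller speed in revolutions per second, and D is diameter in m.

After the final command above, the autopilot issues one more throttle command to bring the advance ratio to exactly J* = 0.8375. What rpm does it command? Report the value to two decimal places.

rpm = 605.37

set_propeller: D = 1.987 m, P = 1.449 m (p = P/D = 0.729240); state ← (V=0, rpm=0)
set_airspeed(70.5): V ← 70.5 m/s
set_airspeed(16.79): V ← 16.79 m/s
throttle_to(4355): rpm ← 4355
final state: V = 16.79 m/s, rpm = 4355 → n = rpm/60 = 72.583333 rev/s
target J* = 0.8375; solve J* = V/(n·D) for n: n = V/(J*·D) = 16.79/(0.8375 × 1.987) = 10.089462 rev/s
rpm = 60·n = 605.367726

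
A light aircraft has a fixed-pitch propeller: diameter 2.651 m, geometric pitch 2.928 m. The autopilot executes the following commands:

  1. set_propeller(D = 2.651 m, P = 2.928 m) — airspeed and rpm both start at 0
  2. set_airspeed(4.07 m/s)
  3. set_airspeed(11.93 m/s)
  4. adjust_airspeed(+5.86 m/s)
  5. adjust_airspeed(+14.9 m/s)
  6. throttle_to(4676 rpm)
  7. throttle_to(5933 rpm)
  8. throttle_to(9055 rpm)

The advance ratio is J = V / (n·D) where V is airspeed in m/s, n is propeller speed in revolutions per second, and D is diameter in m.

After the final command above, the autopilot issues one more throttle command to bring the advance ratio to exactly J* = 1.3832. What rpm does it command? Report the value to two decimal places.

set_propeller: D = 2.651 m, P = 2.928 m (p = P/D = 1.104489); state ← (V=0, rpm=0)
set_airspeed(4.07): V ← 4.07 m/s
set_airspeed(11.93): V ← 11.93 m/s
adjust_airspeed(+5.86): V ← 11.93 +5.86 = 17.79 m/s
adjust_airspeed(+14.9): V ← 17.79 +14.9 = 32.69 m/s
throttle_to(4676): rpm ← 4676
throttle_to(5933): rpm ← 5933
throttle_to(9055): rpm ← 9055
final state: V = 32.69 m/s, rpm = 9055 → n = rpm/60 = 150.916667 rev/s
target J* = 1.3832; solve J* = V/(n·D) for n: n = V/(J*·D) = 32.69/(1.3832 × 2.651) = 8.914977 rev/s
rpm = 60·n = 534.898602

rpm = 534.90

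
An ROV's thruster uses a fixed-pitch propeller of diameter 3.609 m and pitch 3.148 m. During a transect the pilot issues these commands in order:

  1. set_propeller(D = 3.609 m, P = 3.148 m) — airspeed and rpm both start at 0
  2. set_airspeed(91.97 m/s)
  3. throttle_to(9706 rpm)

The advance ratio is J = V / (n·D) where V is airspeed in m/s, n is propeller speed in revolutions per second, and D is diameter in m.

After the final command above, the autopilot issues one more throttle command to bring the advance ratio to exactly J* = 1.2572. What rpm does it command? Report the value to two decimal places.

set_propeller: D = 3.609 m, P = 3.148 m (p = P/D = 0.872264); state ← (V=0, rpm=0)
set_airspeed(91.97): V ← 91.97 m/s
throttle_to(9706): rpm ← 9706
final state: V = 91.97 m/s, rpm = 9706 → n = rpm/60 = 161.766667 rev/s
target J* = 1.2572; solve J* = V/(n·D) for n: n = V/(J*·D) = 91.97/(1.2572 × 3.609) = 20.270055 rev/s
rpm = 60·n = 1216.203314

rpm = 1216.20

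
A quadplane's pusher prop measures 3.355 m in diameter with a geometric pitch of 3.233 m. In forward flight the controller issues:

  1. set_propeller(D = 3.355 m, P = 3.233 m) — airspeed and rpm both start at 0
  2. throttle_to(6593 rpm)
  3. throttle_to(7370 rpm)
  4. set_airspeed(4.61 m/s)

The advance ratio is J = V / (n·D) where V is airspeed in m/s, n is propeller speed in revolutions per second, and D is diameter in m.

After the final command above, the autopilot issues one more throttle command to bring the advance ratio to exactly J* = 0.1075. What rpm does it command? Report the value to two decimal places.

rpm = 766.92

set_propeller: D = 3.355 m, P = 3.233 m (p = P/D = 0.963636); state ← (V=0, rpm=0)
throttle_to(6593): rpm ← 6593
throttle_to(7370): rpm ← 7370
set_airspeed(4.61): V ← 4.61 m/s
final state: V = 4.61 m/s, rpm = 7370 → n = rpm/60 = 122.833333 rev/s
target J* = 0.1075; solve J* = V/(n·D) for n: n = V/(J*·D) = 4.61/(0.1075 × 3.355) = 12.782033 rev/s
rpm = 60·n = 766.921984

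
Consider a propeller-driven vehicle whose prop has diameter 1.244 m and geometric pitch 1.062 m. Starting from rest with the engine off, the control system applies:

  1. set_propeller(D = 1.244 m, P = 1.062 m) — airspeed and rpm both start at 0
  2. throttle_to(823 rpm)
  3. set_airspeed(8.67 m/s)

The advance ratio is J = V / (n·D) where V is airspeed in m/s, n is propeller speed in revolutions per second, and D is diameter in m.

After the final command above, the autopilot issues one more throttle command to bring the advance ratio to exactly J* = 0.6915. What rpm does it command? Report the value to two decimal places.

rpm = 604.72

set_propeller: D = 1.244 m, P = 1.062 m (p = P/D = 0.853698); state ← (V=0, rpm=0)
throttle_to(823): rpm ← 823
set_airspeed(8.67): V ← 8.67 m/s
final state: V = 8.67 m/s, rpm = 823 → n = rpm/60 = 13.716667 rev/s
target J* = 0.6915; solve J* = V/(n·D) for n: n = V/(J*·D) = 8.67/(0.6915 × 1.244) = 10.078747 rev/s
rpm = 60·n = 604.724805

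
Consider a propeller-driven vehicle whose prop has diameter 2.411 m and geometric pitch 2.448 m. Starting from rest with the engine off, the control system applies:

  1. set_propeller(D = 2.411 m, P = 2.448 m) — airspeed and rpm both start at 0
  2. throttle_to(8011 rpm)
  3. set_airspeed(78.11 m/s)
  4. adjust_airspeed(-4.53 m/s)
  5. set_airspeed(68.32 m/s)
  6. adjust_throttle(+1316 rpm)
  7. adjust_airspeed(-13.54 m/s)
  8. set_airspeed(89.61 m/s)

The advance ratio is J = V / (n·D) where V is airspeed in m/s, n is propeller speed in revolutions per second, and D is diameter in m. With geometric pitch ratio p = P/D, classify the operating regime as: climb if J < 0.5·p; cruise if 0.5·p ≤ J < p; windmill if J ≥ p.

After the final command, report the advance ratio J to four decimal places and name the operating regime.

J = 0.2391, regime = climb

set_propeller: D = 2.411 m, P = 2.448 m (p = P/D = 1.015346); state ← (V=0, rpm=0)
throttle_to(8011): rpm ← 8011
set_airspeed(78.11): V ← 78.11 m/s
adjust_airspeed(-4.53): V ← 78.11 -4.53 = 73.58 m/s
set_airspeed(68.32): V ← 68.32 m/s
adjust_throttle(+1316): rpm ← 8011 +1316 = 9327
adjust_airspeed(-13.54): V ← 68.32 -13.54 = 54.78 m/s
set_airspeed(89.61): V ← 89.61 m/s
final state: V = 89.61 m/s, rpm = 9327 → n = rpm/60 = 155.450000 rev/s
J = V / (n·D) = 89.61 / (155.450000 × 2.411) = 0.239094
regime bands: climb J<0.5077 | cruise [0.5077, 1.0153) | windmill J≥1.0153
J = 0.2391 → climb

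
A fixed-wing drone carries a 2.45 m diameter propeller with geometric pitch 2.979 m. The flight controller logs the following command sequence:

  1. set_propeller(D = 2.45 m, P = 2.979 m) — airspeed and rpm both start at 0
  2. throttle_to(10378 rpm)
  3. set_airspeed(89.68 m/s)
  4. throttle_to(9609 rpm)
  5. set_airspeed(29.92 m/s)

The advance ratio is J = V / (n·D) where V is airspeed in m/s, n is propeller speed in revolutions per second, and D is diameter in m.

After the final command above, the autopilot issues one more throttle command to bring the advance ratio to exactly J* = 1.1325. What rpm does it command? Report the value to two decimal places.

set_propeller: D = 2.45 m, P = 2.979 m (p = P/D = 1.215918); state ← (V=0, rpm=0)
throttle_to(10378): rpm ← 10378
set_airspeed(89.68): V ← 89.68 m/s
throttle_to(9609): rpm ← 9609
set_airspeed(29.92): V ← 29.92 m/s
final state: V = 29.92 m/s, rpm = 9609 → n = rpm/60 = 160.150000 rev/s
target J* = 1.1325; solve J* = V/(n·D) for n: n = V/(J*·D) = 29.92/(1.1325 × 2.45) = 10.783439 rev/s
rpm = 60·n = 647.006352

rpm = 647.01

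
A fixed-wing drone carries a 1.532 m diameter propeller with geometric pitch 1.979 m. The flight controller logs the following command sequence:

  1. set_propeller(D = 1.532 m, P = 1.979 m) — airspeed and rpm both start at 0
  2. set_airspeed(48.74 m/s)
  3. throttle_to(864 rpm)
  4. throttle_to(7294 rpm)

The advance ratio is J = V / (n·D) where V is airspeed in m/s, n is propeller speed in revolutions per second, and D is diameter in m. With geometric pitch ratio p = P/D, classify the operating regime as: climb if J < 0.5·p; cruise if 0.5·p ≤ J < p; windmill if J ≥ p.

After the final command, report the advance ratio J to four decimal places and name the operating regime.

set_propeller: D = 1.532 m, P = 1.979 m (p = P/D = 1.291775); state ← (V=0, rpm=0)
set_airspeed(48.74): V ← 48.74 m/s
throttle_to(864): rpm ← 864
throttle_to(7294): rpm ← 7294
final state: V = 48.74 m/s, rpm = 7294 → n = rpm/60 = 121.566667 rev/s
J = V / (n·D) = 48.74 / (121.566667 × 1.532) = 0.261705
regime bands: climb J<0.6459 | cruise [0.6459, 1.2918) | windmill J≥1.2918
J = 0.2617 → climb

J = 0.2617, regime = climb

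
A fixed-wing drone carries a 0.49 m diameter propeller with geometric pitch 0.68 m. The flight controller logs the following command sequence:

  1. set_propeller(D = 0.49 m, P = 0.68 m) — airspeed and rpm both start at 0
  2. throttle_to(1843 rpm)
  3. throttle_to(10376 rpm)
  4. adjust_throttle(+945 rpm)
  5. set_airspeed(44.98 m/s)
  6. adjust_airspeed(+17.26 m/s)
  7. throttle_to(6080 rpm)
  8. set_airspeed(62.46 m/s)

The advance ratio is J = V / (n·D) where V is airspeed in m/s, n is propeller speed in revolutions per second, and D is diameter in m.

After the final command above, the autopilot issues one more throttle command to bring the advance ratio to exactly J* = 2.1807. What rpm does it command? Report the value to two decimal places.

set_propeller: D = 0.49 m, P = 0.68 m (p = P/D = 1.387755); state ← (V=0, rpm=0)
throttle_to(1843): rpm ← 1843
throttle_to(10376): rpm ← 10376
adjust_throttle(+945): rpm ← 10376 +945 = 11321
set_airspeed(44.98): V ← 44.98 m/s
adjust_airspeed(+17.26): V ← 44.98 +17.26 = 62.24 m/s
throttle_to(6080): rpm ← 6080
set_airspeed(62.46): V ← 62.46 m/s
final state: V = 62.46 m/s, rpm = 6080 → n = rpm/60 = 101.333333 rev/s
target J* = 2.1807; solve J* = V/(n·D) for n: n = V/(J*·D) = 62.46/(2.1807 × 0.49) = 58.453427 rev/s
rpm = 60·n = 3507.205606

rpm = 3507.21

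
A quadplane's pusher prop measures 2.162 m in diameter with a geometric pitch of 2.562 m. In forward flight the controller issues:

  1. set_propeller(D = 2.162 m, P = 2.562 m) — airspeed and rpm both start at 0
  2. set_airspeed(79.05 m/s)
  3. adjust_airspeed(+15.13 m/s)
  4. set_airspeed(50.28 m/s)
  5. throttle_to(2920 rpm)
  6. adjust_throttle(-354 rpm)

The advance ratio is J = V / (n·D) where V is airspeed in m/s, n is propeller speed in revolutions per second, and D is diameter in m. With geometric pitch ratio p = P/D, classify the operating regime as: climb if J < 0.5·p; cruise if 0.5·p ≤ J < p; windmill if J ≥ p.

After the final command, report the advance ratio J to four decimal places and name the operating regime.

J = 0.5438, regime = climb

set_propeller: D = 2.162 m, P = 2.562 m (p = P/D = 1.185014); state ← (V=0, rpm=0)
set_airspeed(79.05): V ← 79.05 m/s
adjust_airspeed(+15.13): V ← 79.05 +15.13 = 94.18 m/s
set_airspeed(50.28): V ← 50.28 m/s
throttle_to(2920): rpm ← 2920
adjust_throttle(-354): rpm ← 2920 -354 = 2566
final state: V = 50.28 m/s, rpm = 2566 → n = rpm/60 = 42.766667 rev/s
J = V / (n·D) = 50.28 / (42.766667 × 2.162) = 0.543794
regime bands: climb J<0.5925 | cruise [0.5925, 1.1850) | windmill J≥1.1850
J = 0.5438 → climb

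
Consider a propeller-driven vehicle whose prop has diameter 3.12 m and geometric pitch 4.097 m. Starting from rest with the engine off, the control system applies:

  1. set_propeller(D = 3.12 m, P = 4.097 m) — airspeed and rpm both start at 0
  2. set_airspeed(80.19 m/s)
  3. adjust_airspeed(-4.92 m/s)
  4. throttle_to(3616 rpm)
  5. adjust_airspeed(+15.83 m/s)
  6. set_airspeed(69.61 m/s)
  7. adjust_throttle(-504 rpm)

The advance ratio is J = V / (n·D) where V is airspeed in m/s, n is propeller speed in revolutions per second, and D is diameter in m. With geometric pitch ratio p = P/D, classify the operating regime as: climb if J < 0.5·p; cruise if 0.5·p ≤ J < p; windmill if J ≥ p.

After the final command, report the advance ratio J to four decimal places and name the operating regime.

set_propeller: D = 3.12 m, P = 4.097 m (p = P/D = 1.313141); state ← (V=0, rpm=0)
set_airspeed(80.19): V ← 80.19 m/s
adjust_airspeed(-4.92): V ← 80.19 -4.92 = 75.27 m/s
throttle_to(3616): rpm ← 3616
adjust_airspeed(+15.83): V ← 75.27 +15.83 = 91.1 m/s
set_airspeed(69.61): V ← 69.61 m/s
adjust_throttle(-504): rpm ← 3616 -504 = 3112
final state: V = 69.61 m/s, rpm = 3112 → n = rpm/60 = 51.866667 rev/s
J = V / (n·D) = 69.61 / (51.866667 × 3.12) = 0.430159
regime bands: climb J<0.6566 | cruise [0.6566, 1.3131) | windmill J≥1.3131
J = 0.4302 → climb

J = 0.4302, regime = climb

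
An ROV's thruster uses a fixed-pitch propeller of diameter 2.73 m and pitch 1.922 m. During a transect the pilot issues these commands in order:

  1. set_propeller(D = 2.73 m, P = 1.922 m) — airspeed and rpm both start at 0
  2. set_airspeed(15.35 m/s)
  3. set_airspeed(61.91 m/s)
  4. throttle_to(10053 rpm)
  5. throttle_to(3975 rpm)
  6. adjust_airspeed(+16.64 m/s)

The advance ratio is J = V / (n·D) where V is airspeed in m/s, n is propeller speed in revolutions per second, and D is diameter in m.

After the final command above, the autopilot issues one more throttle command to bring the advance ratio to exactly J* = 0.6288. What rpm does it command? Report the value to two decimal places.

set_propeller: D = 2.73 m, P = 1.922 m (p = P/D = 0.704029); state ← (V=0, rpm=0)
set_airspeed(15.35): V ← 15.35 m/s
set_airspeed(61.91): V ← 61.91 m/s
throttle_to(10053): rpm ← 10053
throttle_to(3975): rpm ← 3975
adjust_airspeed(+16.64): V ← 61.91 +16.64 = 78.55 m/s
final state: V = 78.55 m/s, rpm = 3975 → n = rpm/60 = 66.250000 rev/s
target J* = 0.6288; solve J* = V/(n·D) for n: n = V/(J*·D) = 78.55/(0.6288 × 2.73) = 45.758419 rev/s
rpm = 60·n = 2745.505131

rpm = 2745.51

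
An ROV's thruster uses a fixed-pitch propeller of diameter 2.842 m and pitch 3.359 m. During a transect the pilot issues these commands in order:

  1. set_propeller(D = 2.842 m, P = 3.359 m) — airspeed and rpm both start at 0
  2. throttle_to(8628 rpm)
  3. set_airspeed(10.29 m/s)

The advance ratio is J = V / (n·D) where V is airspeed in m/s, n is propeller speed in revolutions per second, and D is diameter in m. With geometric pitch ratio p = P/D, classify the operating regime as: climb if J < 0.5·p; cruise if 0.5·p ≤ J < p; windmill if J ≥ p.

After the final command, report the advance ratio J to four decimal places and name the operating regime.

J = 0.0252, regime = climb

set_propeller: D = 2.842 m, P = 3.359 m (p = P/D = 1.181914); state ← (V=0, rpm=0)
throttle_to(8628): rpm ← 8628
set_airspeed(10.29): V ← 10.29 m/s
final state: V = 10.29 m/s, rpm = 8628 → n = rpm/60 = 143.800000 rev/s
J = V / (n·D) = 10.29 / (143.800000 × 2.842) = 0.025179
regime bands: climb J<0.5910 | cruise [0.5910, 1.1819) | windmill J≥1.1819
J = 0.0252 → climb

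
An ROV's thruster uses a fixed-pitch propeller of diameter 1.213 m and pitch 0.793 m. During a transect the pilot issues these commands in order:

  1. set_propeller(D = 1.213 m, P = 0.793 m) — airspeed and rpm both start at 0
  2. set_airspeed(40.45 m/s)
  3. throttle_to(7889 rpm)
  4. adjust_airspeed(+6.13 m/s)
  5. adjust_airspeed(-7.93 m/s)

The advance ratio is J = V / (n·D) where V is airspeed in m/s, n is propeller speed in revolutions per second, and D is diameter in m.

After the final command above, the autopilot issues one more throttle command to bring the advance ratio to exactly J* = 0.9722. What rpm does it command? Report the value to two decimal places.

set_propeller: D = 1.213 m, P = 0.793 m (p = P/D = 0.653751); state ← (V=0, rpm=0)
set_airspeed(40.45): V ← 40.45 m/s
throttle_to(7889): rpm ← 7889
adjust_airspeed(+6.13): V ← 40.45 +6.13 = 46.58 m/s
adjust_airspeed(-7.93): V ← 46.58 -7.93 = 38.65 m/s
final state: V = 38.65 m/s, rpm = 7889 → n = rpm/60 = 131.483333 rev/s
target J* = 0.9722; solve J* = V/(n·D) for n: n = V/(J*·D) = 38.65/(0.9722 × 1.213) = 32.774274 rev/s
rpm = 60·n = 1966.456442

rpm = 1966.46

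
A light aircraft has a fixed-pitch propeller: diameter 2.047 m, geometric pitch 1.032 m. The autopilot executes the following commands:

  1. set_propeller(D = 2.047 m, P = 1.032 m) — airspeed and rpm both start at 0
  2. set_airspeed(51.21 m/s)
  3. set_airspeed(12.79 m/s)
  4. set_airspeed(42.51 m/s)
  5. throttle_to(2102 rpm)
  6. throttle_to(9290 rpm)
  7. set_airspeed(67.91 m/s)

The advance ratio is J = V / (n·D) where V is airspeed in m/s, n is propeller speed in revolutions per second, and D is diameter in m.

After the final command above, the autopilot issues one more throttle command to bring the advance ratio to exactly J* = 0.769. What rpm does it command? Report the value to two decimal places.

rpm = 2588.46

set_propeller: D = 2.047 m, P = 1.032 m (p = P/D = 0.504152); state ← (V=0, rpm=0)
set_airspeed(51.21): V ← 51.21 m/s
set_airspeed(12.79): V ← 12.79 m/s
set_airspeed(42.51): V ← 42.51 m/s
throttle_to(2102): rpm ← 2102
throttle_to(9290): rpm ← 9290
set_airspeed(67.91): V ← 67.91 m/s
final state: V = 67.91 m/s, rpm = 9290 → n = rpm/60 = 154.833333 rev/s
target J* = 0.769; solve J* = V/(n·D) for n: n = V/(J*·D) = 67.91/(0.769 × 2.047) = 43.140934 rev/s
rpm = 60·n = 2588.456068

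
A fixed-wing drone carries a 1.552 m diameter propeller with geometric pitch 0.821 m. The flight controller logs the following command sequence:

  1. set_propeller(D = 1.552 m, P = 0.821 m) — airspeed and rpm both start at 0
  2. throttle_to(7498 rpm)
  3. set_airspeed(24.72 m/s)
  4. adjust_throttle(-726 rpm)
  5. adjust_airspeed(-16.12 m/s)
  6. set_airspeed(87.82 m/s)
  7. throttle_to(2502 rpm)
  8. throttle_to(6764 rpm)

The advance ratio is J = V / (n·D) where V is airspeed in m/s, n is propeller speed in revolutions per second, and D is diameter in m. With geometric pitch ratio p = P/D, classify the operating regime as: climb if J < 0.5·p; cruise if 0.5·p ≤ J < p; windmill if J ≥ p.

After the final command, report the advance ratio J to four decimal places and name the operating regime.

set_propeller: D = 1.552 m, P = 0.821 m (p = P/D = 0.528995); state ← (V=0, rpm=0)
throttle_to(7498): rpm ← 7498
set_airspeed(24.72): V ← 24.72 m/s
adjust_throttle(-726): rpm ← 7498 -726 = 6772
adjust_airspeed(-16.12): V ← 24.72 -16.12 = 8.6 m/s
set_airspeed(87.82): V ← 87.82 m/s
throttle_to(2502): rpm ← 2502
throttle_to(6764): rpm ← 6764
final state: V = 87.82 m/s, rpm = 6764 → n = rpm/60 = 112.733333 rev/s
J = V / (n·D) = 87.82 / (112.733333 × 1.552) = 0.501937
regime bands: climb J<0.2645 | cruise [0.2645, 0.5290) | windmill J≥0.5290
J = 0.5019 → cruise

J = 0.5019, regime = cruise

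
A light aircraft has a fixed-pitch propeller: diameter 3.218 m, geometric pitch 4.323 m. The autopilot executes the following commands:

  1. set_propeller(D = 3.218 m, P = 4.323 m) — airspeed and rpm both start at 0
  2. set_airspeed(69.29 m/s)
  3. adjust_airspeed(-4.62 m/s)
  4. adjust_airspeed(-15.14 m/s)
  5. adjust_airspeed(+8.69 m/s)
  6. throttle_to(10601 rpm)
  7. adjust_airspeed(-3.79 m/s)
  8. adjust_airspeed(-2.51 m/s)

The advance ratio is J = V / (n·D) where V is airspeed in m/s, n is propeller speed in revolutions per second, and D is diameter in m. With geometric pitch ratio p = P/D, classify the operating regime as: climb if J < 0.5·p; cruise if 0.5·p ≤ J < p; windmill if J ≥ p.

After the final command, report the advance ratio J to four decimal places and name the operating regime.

set_propeller: D = 3.218 m, P = 4.323 m (p = P/D = 1.343381); state ← (V=0, rpm=0)
set_airspeed(69.29): V ← 69.29 m/s
adjust_airspeed(-4.62): V ← 69.29 -4.62 = 64.67 m/s
adjust_airspeed(-15.14): V ← 64.67 -15.14 = 49.53 m/s
adjust_airspeed(+8.69): V ← 49.53 +8.69 = 58.22 m/s
throttle_to(10601): rpm ← 10601
adjust_airspeed(-3.79): V ← 58.22 -3.79 = 54.43 m/s
adjust_airspeed(-2.51): V ← 54.43 -2.51 = 51.92 m/s
final state: V = 51.92 m/s, rpm = 10601 → n = rpm/60 = 176.683333 rev/s
J = V / (n·D) = 51.92 / (176.683333 × 3.218) = 0.091317
regime bands: climb J<0.6717 | cruise [0.6717, 1.3434) | windmill J≥1.3434
J = 0.0913 → climb

J = 0.0913, regime = climb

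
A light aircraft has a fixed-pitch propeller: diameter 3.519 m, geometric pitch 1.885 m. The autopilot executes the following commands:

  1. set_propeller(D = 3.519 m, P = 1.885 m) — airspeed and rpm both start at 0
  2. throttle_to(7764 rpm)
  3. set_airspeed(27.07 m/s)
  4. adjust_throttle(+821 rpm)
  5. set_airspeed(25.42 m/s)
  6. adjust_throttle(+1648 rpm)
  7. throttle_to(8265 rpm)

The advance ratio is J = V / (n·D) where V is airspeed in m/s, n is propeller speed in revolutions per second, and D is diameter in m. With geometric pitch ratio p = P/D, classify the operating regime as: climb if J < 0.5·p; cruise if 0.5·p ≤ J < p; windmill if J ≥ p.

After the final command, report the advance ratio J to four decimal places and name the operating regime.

J = 0.0524, regime = climb

set_propeller: D = 3.519 m, P = 1.885 m (p = P/D = 0.535664); state ← (V=0, rpm=0)
throttle_to(7764): rpm ← 7764
set_airspeed(27.07): V ← 27.07 m/s
adjust_throttle(+821): rpm ← 7764 +821 = 8585
set_airspeed(25.42): V ← 25.42 m/s
adjust_throttle(+1648): rpm ← 8585 +1648 = 10233
throttle_to(8265): rpm ← 8265
final state: V = 25.42 m/s, rpm = 8265 → n = rpm/60 = 137.750000 rev/s
J = V / (n·D) = 25.42 / (137.750000 × 3.519) = 0.052440
regime bands: climb J<0.2678 | cruise [0.2678, 0.5357) | windmill J≥0.5357
J = 0.0524 → climb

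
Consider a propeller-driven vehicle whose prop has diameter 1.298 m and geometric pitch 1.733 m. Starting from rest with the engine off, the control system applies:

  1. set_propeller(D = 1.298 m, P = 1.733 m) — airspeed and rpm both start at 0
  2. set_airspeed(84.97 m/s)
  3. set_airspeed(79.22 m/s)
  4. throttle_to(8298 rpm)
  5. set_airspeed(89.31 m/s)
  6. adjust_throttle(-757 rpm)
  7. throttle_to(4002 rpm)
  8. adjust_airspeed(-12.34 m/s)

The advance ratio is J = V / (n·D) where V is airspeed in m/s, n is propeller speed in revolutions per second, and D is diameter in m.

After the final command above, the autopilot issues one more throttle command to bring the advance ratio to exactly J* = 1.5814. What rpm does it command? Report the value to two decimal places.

rpm = 2249.86

set_propeller: D = 1.298 m, P = 1.733 m (p = P/D = 1.335131); state ← (V=0, rpm=0)
set_airspeed(84.97): V ← 84.97 m/s
set_airspeed(79.22): V ← 79.22 m/s
throttle_to(8298): rpm ← 8298
set_airspeed(89.31): V ← 89.31 m/s
adjust_throttle(-757): rpm ← 8298 -757 = 7541
throttle_to(4002): rpm ← 4002
adjust_airspeed(-12.34): V ← 89.31 -12.34 = 76.97 m/s
final state: V = 76.97 m/s, rpm = 4002 → n = rpm/60 = 66.700000 rev/s
target J* = 1.5814; solve J* = V/(n·D) for n: n = V/(J*·D) = 76.97/(1.5814 × 1.298) = 37.497737 rev/s
rpm = 60·n = 2249.864225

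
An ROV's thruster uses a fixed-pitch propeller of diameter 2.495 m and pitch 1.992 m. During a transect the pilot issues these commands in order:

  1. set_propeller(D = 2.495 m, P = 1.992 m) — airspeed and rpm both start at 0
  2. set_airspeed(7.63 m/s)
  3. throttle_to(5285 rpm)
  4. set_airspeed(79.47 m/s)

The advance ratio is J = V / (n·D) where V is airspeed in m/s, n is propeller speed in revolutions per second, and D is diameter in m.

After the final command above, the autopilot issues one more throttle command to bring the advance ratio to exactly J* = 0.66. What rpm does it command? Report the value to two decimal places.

rpm = 2895.61

set_propeller: D = 2.495 m, P = 1.992 m (p = P/D = 0.798397); state ← (V=0, rpm=0)
set_airspeed(7.63): V ← 7.63 m/s
throttle_to(5285): rpm ← 5285
set_airspeed(79.47): V ← 79.47 m/s
final state: V = 79.47 m/s, rpm = 5285 → n = rpm/60 = 88.083333 rev/s
target J* = 0.66; solve J* = V/(n·D) for n: n = V/(J*·D) = 79.47/(0.66 × 2.495) = 48.260157 rev/s
rpm = 60·n = 2895.609401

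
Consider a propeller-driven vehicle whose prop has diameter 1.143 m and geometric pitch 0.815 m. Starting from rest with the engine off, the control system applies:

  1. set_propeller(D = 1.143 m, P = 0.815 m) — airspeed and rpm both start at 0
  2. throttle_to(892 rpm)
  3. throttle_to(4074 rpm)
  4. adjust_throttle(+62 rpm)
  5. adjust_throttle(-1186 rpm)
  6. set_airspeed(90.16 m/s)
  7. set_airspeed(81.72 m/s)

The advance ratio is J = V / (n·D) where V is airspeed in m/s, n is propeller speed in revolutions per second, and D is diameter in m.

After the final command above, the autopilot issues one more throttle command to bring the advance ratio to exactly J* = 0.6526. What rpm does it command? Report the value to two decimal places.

rpm = 6573.34

set_propeller: D = 1.143 m, P = 0.815 m (p = P/D = 0.713036); state ← (V=0, rpm=0)
throttle_to(892): rpm ← 892
throttle_to(4074): rpm ← 4074
adjust_throttle(+62): rpm ← 4074 +62 = 4136
adjust_throttle(-1186): rpm ← 4136 -1186 = 2950
set_airspeed(90.16): V ← 90.16 m/s
set_airspeed(81.72): V ← 81.72 m/s
final state: V = 81.72 m/s, rpm = 2950 → n = rpm/60 = 49.166667 rev/s
target J* = 0.6526; solve J* = V/(n·D) for n: n = V/(J*·D) = 81.72/(0.6526 × 1.143) = 109.555720 rev/s
rpm = 60·n = 6573.343211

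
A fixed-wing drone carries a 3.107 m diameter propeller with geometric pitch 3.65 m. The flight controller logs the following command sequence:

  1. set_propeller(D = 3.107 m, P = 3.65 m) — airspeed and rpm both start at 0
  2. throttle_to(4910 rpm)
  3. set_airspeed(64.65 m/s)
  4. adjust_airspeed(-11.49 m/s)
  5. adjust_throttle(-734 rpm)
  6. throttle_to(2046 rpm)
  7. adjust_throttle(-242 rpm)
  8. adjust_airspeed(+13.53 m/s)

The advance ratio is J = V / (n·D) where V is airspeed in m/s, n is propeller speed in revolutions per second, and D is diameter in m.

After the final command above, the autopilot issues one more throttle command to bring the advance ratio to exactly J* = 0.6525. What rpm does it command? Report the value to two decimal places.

rpm = 1973.74

set_propeller: D = 3.107 m, P = 3.65 m (p = P/D = 1.174767); state ← (V=0, rpm=0)
throttle_to(4910): rpm ← 4910
set_airspeed(64.65): V ← 64.65 m/s
adjust_airspeed(-11.49): V ← 64.65 -11.49 = 53.16 m/s
adjust_throttle(-734): rpm ← 4910 -734 = 4176
throttle_to(2046): rpm ← 2046
adjust_throttle(-242): rpm ← 2046 -242 = 1804
adjust_airspeed(+13.53): V ← 53.16 +13.53 = 66.69 m/s
final state: V = 66.69 m/s, rpm = 1804 → n = rpm/60 = 30.066667 rev/s
target J* = 0.6525; solve J* = V/(n·D) for n: n = V/(J*·D) = 66.69/(0.6525 × 3.107) = 32.895686 rev/s
rpm = 60·n = 1973.741163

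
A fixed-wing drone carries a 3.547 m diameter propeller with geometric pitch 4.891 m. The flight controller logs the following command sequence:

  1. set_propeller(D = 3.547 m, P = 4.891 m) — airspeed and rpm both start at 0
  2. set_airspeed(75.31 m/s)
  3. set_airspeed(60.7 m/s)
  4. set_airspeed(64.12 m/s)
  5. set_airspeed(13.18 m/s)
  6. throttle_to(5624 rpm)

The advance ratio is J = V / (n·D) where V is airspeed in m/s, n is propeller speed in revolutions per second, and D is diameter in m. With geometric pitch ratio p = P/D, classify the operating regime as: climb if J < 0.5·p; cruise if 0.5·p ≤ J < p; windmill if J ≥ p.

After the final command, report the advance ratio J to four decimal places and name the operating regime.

set_propeller: D = 3.547 m, P = 4.891 m (p = P/D = 1.378912); state ← (V=0, rpm=0)
set_airspeed(75.31): V ← 75.31 m/s
set_airspeed(60.7): V ← 60.7 m/s
set_airspeed(64.12): V ← 64.12 m/s
set_airspeed(13.18): V ← 13.18 m/s
throttle_to(5624): rpm ← 5624
final state: V = 13.18 m/s, rpm = 5624 → n = rpm/60 = 93.733333 rev/s
J = V / (n·D) = 13.18 / (93.733333 × 3.547) = 0.039642
regime bands: climb J<0.6895 | cruise [0.6895, 1.3789) | windmill J≥1.3789
J = 0.0396 → climb

J = 0.0396, regime = climb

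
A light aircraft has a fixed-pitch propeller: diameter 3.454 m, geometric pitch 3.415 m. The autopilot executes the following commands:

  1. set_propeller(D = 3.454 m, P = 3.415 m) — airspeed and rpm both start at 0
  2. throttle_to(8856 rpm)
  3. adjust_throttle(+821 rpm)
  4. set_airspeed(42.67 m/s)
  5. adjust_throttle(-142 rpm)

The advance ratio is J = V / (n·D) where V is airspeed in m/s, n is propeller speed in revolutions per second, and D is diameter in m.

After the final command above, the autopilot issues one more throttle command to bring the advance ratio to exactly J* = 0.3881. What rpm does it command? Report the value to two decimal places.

set_propeller: D = 3.454 m, P = 3.415 m (p = P/D = 0.988709); state ← (V=0, rpm=0)
throttle_to(8856): rpm ← 8856
adjust_throttle(+821): rpm ← 8856 +821 = 9677
set_airspeed(42.67): V ← 42.67 m/s
adjust_throttle(-142): rpm ← 9677 -142 = 9535
final state: V = 42.67 m/s, rpm = 9535 → n = rpm/60 = 158.916667 rev/s
target J* = 0.3881; solve J* = V/(n·D) for n: n = V/(J*·D) = 42.67/(0.3881 × 3.454) = 31.831468 rev/s
rpm = 60·n = 1909.888076

rpm = 1909.89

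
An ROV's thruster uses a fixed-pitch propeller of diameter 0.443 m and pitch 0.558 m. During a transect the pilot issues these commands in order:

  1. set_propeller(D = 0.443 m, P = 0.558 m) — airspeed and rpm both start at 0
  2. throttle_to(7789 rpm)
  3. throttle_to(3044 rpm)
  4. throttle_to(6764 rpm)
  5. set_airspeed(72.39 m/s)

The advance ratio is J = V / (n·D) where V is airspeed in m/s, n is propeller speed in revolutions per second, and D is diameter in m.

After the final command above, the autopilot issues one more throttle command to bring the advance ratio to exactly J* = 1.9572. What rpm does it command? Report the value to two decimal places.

set_propeller: D = 0.443 m, P = 0.558 m (p = P/D = 1.259594); state ← (V=0, rpm=0)
throttle_to(7789): rpm ← 7789
throttle_to(3044): rpm ← 3044
throttle_to(6764): rpm ← 6764
set_airspeed(72.39): V ← 72.39 m/s
final state: V = 72.39 m/s, rpm = 6764 → n = rpm/60 = 112.733333 rev/s
target J* = 1.9572; solve J* = V/(n·D) for n: n = V/(J*·D) = 72.39/(1.9572 × 0.443) = 83.490996 rev/s
rpm = 60·n = 5009.459776

rpm = 5009.46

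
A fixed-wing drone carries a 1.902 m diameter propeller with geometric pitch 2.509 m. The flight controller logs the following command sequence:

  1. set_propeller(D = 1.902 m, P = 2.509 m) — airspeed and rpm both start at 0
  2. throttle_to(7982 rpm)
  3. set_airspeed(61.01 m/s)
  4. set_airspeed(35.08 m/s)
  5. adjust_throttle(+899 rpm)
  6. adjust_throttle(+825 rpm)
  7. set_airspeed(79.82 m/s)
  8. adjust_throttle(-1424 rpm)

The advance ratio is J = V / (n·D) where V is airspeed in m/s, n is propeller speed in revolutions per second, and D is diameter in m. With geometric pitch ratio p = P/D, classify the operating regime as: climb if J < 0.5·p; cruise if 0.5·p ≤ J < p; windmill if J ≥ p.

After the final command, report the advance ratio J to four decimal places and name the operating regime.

J = 0.3040, regime = climb

set_propeller: D = 1.902 m, P = 2.509 m (p = P/D = 1.319138); state ← (V=0, rpm=0)
throttle_to(7982): rpm ← 7982
set_airspeed(61.01): V ← 61.01 m/s
set_airspeed(35.08): V ← 35.08 m/s
adjust_throttle(+899): rpm ← 7982 +899 = 8881
adjust_throttle(+825): rpm ← 8881 +825 = 9706
set_airspeed(79.82): V ← 79.82 m/s
adjust_throttle(-1424): rpm ← 9706 -1424 = 8282
final state: V = 79.82 m/s, rpm = 8282 → n = rpm/60 = 138.033333 rev/s
J = V / (n·D) = 79.82 / (138.033333 × 1.902) = 0.304031
regime bands: climb J<0.6596 | cruise [0.6596, 1.3191) | windmill J≥1.3191
J = 0.3040 → climb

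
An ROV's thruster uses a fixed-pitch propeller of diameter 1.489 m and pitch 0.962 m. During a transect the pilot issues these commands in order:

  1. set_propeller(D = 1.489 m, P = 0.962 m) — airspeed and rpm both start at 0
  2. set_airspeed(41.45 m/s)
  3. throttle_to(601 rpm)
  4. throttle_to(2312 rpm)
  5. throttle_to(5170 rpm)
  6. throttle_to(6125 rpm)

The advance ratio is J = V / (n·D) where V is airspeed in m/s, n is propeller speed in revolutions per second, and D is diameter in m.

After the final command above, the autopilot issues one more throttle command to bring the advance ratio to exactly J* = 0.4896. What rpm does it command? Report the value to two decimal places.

set_propeller: D = 1.489 m, P = 0.962 m (p = P/D = 0.646071); state ← (V=0, rpm=0)
set_airspeed(41.45): V ← 41.45 m/s
throttle_to(601): rpm ← 601
throttle_to(2312): rpm ← 2312
throttle_to(5170): rpm ← 5170
throttle_to(6125): rpm ← 6125
final state: V = 41.45 m/s, rpm = 6125 → n = rpm/60 = 102.083333 rev/s
target J* = 0.4896; solve J* = V/(n·D) for n: n = V/(J*·D) = 41.45/(0.4896 × 1.489) = 56.857587 rev/s
rpm = 60·n = 3411.455247

rpm = 3411.46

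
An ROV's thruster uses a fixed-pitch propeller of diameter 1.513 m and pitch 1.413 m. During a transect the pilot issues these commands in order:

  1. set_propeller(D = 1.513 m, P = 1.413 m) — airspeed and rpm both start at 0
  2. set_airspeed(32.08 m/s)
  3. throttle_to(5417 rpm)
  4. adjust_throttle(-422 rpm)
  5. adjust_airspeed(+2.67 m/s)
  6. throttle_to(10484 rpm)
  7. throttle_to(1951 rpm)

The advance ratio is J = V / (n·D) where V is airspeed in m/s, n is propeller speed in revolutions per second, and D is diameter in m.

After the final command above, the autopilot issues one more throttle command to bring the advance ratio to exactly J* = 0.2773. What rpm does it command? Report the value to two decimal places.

set_propeller: D = 1.513 m, P = 1.413 m (p = P/D = 0.933906); state ← (V=0, rpm=0)
set_airspeed(32.08): V ← 32.08 m/s
throttle_to(5417): rpm ← 5417
adjust_throttle(-422): rpm ← 5417 -422 = 4995
adjust_airspeed(+2.67): V ← 32.08 +2.67 = 34.75 m/s
throttle_to(10484): rpm ← 10484
throttle_to(1951): rpm ← 1951
final state: V = 34.75 m/s, rpm = 1951 → n = rpm/60 = 32.516667 rev/s
target J* = 0.2773; solve J* = V/(n·D) for n: n = V/(J*·D) = 34.75/(0.2773 × 1.513) = 82.825871 rev/s
rpm = 60·n = 4969.552256

rpm = 4969.55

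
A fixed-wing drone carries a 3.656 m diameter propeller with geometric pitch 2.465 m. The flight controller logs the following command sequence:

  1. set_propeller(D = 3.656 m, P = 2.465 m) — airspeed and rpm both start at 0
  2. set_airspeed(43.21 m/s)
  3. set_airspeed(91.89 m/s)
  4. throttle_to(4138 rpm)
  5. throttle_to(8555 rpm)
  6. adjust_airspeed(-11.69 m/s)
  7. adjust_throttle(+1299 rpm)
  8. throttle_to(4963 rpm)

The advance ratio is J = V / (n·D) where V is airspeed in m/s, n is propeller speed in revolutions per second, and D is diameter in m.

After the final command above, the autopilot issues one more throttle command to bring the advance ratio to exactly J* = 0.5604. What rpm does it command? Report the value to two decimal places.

rpm = 2348.67

set_propeller: D = 3.656 m, P = 2.465 m (p = P/D = 0.674234); state ← (V=0, rpm=0)
set_airspeed(43.21): V ← 43.21 m/s
set_airspeed(91.89): V ← 91.89 m/s
throttle_to(4138): rpm ← 4138
throttle_to(8555): rpm ← 8555
adjust_airspeed(-11.69): V ← 91.89 -11.69 = 80.2 m/s
adjust_throttle(+1299): rpm ← 8555 +1299 = 9854
throttle_to(4963): rpm ← 4963
final state: V = 80.2 m/s, rpm = 4963 → n = rpm/60 = 82.716667 rev/s
target J* = 0.5604; solve J* = V/(n·D) for n: n = V/(J*·D) = 80.2/(0.5604 × 3.656) = 39.144437 rev/s
rpm = 60·n = 2348.666239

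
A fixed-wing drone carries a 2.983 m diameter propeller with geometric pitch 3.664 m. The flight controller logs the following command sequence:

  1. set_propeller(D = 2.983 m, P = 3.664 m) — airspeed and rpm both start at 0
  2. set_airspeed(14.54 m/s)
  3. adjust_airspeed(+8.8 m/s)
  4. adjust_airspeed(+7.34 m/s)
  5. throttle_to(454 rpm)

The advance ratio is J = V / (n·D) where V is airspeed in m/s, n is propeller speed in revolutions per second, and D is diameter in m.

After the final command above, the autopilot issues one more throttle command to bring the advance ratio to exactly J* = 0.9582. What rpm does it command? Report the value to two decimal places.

set_propeller: D = 2.983 m, P = 3.664 m (p = P/D = 1.228294); state ← (V=0, rpm=0)
set_airspeed(14.54): V ← 14.54 m/s
adjust_airspeed(+8.8): V ← 14.54 +8.8 = 23.34 m/s
adjust_airspeed(+7.34): V ← 23.34 +7.34 = 30.68 m/s
throttle_to(454): rpm ← 454
final state: V = 30.68 m/s, rpm = 454 → n = rpm/60 = 7.566667 rev/s
target J* = 0.9582; solve J* = V/(n·D) for n: n = V/(J*·D) = 30.68/(0.9582 × 2.983) = 10.733613 rev/s
rpm = 60·n = 644.016784

rpm = 644.02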